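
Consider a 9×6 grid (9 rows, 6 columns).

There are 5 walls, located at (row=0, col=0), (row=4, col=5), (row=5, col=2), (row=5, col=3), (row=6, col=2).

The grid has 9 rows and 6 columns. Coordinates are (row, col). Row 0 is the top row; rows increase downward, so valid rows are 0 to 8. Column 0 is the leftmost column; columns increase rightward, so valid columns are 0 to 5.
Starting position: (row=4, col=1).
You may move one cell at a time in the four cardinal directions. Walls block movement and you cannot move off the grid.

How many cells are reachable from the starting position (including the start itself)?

BFS flood-fill from (row=4, col=1):
  Distance 0: (row=4, col=1)
  Distance 1: (row=3, col=1), (row=4, col=0), (row=4, col=2), (row=5, col=1)
  Distance 2: (row=2, col=1), (row=3, col=0), (row=3, col=2), (row=4, col=3), (row=5, col=0), (row=6, col=1)
  Distance 3: (row=1, col=1), (row=2, col=0), (row=2, col=2), (row=3, col=3), (row=4, col=4), (row=6, col=0), (row=7, col=1)
  Distance 4: (row=0, col=1), (row=1, col=0), (row=1, col=2), (row=2, col=3), (row=3, col=4), (row=5, col=4), (row=7, col=0), (row=7, col=2), (row=8, col=1)
  Distance 5: (row=0, col=2), (row=1, col=3), (row=2, col=4), (row=3, col=5), (row=5, col=5), (row=6, col=4), (row=7, col=3), (row=8, col=0), (row=8, col=2)
  Distance 6: (row=0, col=3), (row=1, col=4), (row=2, col=5), (row=6, col=3), (row=6, col=5), (row=7, col=4), (row=8, col=3)
  Distance 7: (row=0, col=4), (row=1, col=5), (row=7, col=5), (row=8, col=4)
  Distance 8: (row=0, col=5), (row=8, col=5)
Total reachable: 49 (grid has 49 open cells total)

Answer: Reachable cells: 49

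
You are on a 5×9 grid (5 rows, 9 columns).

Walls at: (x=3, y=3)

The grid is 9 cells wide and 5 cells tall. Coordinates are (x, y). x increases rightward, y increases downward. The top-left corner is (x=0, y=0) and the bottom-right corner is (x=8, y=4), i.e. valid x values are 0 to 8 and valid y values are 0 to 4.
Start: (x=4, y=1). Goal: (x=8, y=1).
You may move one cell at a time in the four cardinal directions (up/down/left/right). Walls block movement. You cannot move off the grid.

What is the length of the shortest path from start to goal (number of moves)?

BFS from (x=4, y=1) until reaching (x=8, y=1):
  Distance 0: (x=4, y=1)
  Distance 1: (x=4, y=0), (x=3, y=1), (x=5, y=1), (x=4, y=2)
  Distance 2: (x=3, y=0), (x=5, y=0), (x=2, y=1), (x=6, y=1), (x=3, y=2), (x=5, y=2), (x=4, y=3)
  Distance 3: (x=2, y=0), (x=6, y=0), (x=1, y=1), (x=7, y=1), (x=2, y=2), (x=6, y=2), (x=5, y=3), (x=4, y=4)
  Distance 4: (x=1, y=0), (x=7, y=0), (x=0, y=1), (x=8, y=1), (x=1, y=2), (x=7, y=2), (x=2, y=3), (x=6, y=3), (x=3, y=4), (x=5, y=4)  <- goal reached here
One shortest path (4 moves): (x=4, y=1) -> (x=5, y=1) -> (x=6, y=1) -> (x=7, y=1) -> (x=8, y=1)

Answer: Shortest path length: 4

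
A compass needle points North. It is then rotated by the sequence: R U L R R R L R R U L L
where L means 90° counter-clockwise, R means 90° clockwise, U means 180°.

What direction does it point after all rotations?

Start: North
  R (right (90° clockwise)) -> East
  U (U-turn (180°)) -> West
  L (left (90° counter-clockwise)) -> South
  R (right (90° clockwise)) -> West
  R (right (90° clockwise)) -> North
  R (right (90° clockwise)) -> East
  L (left (90° counter-clockwise)) -> North
  R (right (90° clockwise)) -> East
  R (right (90° clockwise)) -> South
  U (U-turn (180°)) -> North
  L (left (90° counter-clockwise)) -> West
  L (left (90° counter-clockwise)) -> South
Final: South

Answer: Final heading: South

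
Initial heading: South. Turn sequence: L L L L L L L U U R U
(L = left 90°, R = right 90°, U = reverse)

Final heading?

Answer: Final heading: South

Derivation:
Start: South
  L (left (90° counter-clockwise)) -> East
  L (left (90° counter-clockwise)) -> North
  L (left (90° counter-clockwise)) -> West
  L (left (90° counter-clockwise)) -> South
  L (left (90° counter-clockwise)) -> East
  L (left (90° counter-clockwise)) -> North
  L (left (90° counter-clockwise)) -> West
  U (U-turn (180°)) -> East
  U (U-turn (180°)) -> West
  R (right (90° clockwise)) -> North
  U (U-turn (180°)) -> South
Final: South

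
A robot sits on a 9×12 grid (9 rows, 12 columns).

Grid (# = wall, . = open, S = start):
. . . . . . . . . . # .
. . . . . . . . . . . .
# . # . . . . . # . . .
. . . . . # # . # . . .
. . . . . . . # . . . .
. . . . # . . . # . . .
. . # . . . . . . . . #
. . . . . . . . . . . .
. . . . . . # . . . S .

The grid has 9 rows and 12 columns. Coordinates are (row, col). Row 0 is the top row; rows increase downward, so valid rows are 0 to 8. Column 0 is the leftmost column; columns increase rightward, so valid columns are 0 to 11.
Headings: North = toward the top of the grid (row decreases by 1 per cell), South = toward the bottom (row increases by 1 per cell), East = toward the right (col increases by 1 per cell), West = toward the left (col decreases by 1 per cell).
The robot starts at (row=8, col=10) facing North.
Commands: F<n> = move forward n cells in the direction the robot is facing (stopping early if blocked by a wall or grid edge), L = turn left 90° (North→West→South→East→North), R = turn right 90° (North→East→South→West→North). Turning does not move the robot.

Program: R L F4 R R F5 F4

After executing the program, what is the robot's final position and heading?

Start: (row=8, col=10), facing North
  R: turn right, now facing East
  L: turn left, now facing North
  F4: move forward 4, now at (row=4, col=10)
  R: turn right, now facing East
  R: turn right, now facing South
  F5: move forward 4/5 (blocked), now at (row=8, col=10)
  F4: move forward 0/4 (blocked), now at (row=8, col=10)
Final: (row=8, col=10), facing South

Answer: Final position: (row=8, col=10), facing South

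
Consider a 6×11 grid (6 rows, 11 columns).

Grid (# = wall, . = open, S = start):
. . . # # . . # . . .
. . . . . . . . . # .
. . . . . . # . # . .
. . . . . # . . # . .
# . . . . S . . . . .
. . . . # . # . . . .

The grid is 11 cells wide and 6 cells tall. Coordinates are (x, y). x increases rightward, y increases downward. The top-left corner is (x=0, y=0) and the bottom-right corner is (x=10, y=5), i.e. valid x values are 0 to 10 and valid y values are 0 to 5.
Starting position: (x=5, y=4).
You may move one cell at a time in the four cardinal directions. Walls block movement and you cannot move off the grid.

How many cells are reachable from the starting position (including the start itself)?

Answer: Reachable cells: 55

Derivation:
BFS flood-fill from (x=5, y=4):
  Distance 0: (x=5, y=4)
  Distance 1: (x=4, y=4), (x=6, y=4), (x=5, y=5)
  Distance 2: (x=4, y=3), (x=6, y=3), (x=3, y=4), (x=7, y=4)
  Distance 3: (x=4, y=2), (x=3, y=3), (x=7, y=3), (x=2, y=4), (x=8, y=4), (x=3, y=5), (x=7, y=5)
  Distance 4: (x=4, y=1), (x=3, y=2), (x=5, y=2), (x=7, y=2), (x=2, y=3), (x=1, y=4), (x=9, y=4), (x=2, y=5), (x=8, y=5)
  Distance 5: (x=3, y=1), (x=5, y=1), (x=7, y=1), (x=2, y=2), (x=1, y=3), (x=9, y=3), (x=10, y=4), (x=1, y=5), (x=9, y=5)
  Distance 6: (x=5, y=0), (x=2, y=1), (x=6, y=1), (x=8, y=1), (x=1, y=2), (x=9, y=2), (x=0, y=3), (x=10, y=3), (x=0, y=5), (x=10, y=5)
  Distance 7: (x=2, y=0), (x=6, y=0), (x=8, y=0), (x=1, y=1), (x=0, y=2), (x=10, y=2)
  Distance 8: (x=1, y=0), (x=9, y=0), (x=0, y=1), (x=10, y=1)
  Distance 9: (x=0, y=0), (x=10, y=0)
Total reachable: 55 (grid has 55 open cells total)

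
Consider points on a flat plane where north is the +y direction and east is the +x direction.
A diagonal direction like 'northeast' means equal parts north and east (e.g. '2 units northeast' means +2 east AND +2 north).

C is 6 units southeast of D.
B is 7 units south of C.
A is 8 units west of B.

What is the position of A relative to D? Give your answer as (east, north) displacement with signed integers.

Answer: A is at (east=-2, north=-13) relative to D.

Derivation:
Place D at the origin (east=0, north=0).
  C is 6 units southeast of D: delta (east=+6, north=-6); C at (east=6, north=-6).
  B is 7 units south of C: delta (east=+0, north=-7); B at (east=6, north=-13).
  A is 8 units west of B: delta (east=-8, north=+0); A at (east=-2, north=-13).
Therefore A relative to D: (east=-2, north=-13).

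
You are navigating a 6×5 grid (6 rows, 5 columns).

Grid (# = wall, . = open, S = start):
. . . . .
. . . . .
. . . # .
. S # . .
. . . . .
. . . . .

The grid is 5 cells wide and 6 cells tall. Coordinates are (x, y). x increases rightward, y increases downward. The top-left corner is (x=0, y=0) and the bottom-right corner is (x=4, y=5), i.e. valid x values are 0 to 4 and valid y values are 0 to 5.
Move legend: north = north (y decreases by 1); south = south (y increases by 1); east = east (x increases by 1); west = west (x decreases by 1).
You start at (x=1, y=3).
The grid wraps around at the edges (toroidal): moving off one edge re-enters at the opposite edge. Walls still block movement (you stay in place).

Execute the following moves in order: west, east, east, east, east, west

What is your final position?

Start: (x=1, y=3)
  west (west): (x=1, y=3) -> (x=0, y=3)
  east (east): (x=0, y=3) -> (x=1, y=3)
  [×3]east (east): blocked, stay at (x=1, y=3)
  west (west): (x=1, y=3) -> (x=0, y=3)
Final: (x=0, y=3)

Answer: Final position: (x=0, y=3)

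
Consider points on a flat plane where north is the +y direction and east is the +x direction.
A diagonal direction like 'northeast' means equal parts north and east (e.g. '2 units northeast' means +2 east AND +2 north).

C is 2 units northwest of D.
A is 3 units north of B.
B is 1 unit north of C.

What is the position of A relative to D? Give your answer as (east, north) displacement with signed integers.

Answer: A is at (east=-2, north=6) relative to D.

Derivation:
Place D at the origin (east=0, north=0).
  C is 2 units northwest of D: delta (east=-2, north=+2); C at (east=-2, north=2).
  B is 1 unit north of C: delta (east=+0, north=+1); B at (east=-2, north=3).
  A is 3 units north of B: delta (east=+0, north=+3); A at (east=-2, north=6).
Therefore A relative to D: (east=-2, north=6).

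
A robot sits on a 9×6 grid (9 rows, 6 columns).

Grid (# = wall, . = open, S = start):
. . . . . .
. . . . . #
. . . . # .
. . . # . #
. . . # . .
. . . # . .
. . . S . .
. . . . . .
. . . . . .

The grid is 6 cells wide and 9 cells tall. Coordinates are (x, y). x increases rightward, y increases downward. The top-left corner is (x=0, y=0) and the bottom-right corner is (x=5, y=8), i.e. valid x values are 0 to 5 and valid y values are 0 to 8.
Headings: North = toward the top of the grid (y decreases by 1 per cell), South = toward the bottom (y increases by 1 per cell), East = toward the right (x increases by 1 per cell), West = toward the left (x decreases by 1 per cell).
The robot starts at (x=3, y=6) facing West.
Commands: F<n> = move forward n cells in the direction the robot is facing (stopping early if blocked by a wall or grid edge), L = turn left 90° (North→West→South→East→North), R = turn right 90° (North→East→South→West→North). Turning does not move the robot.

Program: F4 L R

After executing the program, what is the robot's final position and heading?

Answer: Final position: (x=0, y=6), facing West

Derivation:
Start: (x=3, y=6), facing West
  F4: move forward 3/4 (blocked), now at (x=0, y=6)
  L: turn left, now facing South
  R: turn right, now facing West
Final: (x=0, y=6), facing West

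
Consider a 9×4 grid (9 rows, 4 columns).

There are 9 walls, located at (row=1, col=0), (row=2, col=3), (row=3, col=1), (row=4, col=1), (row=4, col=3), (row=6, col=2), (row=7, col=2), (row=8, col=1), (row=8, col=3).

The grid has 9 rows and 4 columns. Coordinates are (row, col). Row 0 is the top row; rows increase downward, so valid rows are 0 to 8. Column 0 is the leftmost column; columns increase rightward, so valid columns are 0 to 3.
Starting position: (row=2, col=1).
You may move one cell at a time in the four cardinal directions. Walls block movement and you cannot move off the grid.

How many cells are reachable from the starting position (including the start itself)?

Answer: Reachable cells: 26

Derivation:
BFS flood-fill from (row=2, col=1):
  Distance 0: (row=2, col=1)
  Distance 1: (row=1, col=1), (row=2, col=0), (row=2, col=2)
  Distance 2: (row=0, col=1), (row=1, col=2), (row=3, col=0), (row=3, col=2)
  Distance 3: (row=0, col=0), (row=0, col=2), (row=1, col=3), (row=3, col=3), (row=4, col=0), (row=4, col=2)
  Distance 4: (row=0, col=3), (row=5, col=0), (row=5, col=2)
  Distance 5: (row=5, col=1), (row=5, col=3), (row=6, col=0)
  Distance 6: (row=6, col=1), (row=6, col=3), (row=7, col=0)
  Distance 7: (row=7, col=1), (row=7, col=3), (row=8, col=0)
Total reachable: 26 (grid has 27 open cells total)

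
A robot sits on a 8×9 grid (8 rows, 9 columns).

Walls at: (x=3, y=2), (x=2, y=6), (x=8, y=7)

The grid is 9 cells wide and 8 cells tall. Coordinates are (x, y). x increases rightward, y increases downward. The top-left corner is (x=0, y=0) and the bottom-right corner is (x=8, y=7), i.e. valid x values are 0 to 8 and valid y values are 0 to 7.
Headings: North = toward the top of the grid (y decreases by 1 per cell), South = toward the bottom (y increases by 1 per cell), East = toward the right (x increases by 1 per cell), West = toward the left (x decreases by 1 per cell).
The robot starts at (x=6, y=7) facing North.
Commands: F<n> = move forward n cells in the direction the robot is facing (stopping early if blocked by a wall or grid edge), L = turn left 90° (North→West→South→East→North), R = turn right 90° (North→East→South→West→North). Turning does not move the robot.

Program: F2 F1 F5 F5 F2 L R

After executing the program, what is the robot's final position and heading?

Answer: Final position: (x=6, y=0), facing North

Derivation:
Start: (x=6, y=7), facing North
  F2: move forward 2, now at (x=6, y=5)
  F1: move forward 1, now at (x=6, y=4)
  F5: move forward 4/5 (blocked), now at (x=6, y=0)
  F5: move forward 0/5 (blocked), now at (x=6, y=0)
  F2: move forward 0/2 (blocked), now at (x=6, y=0)
  L: turn left, now facing West
  R: turn right, now facing North
Final: (x=6, y=0), facing North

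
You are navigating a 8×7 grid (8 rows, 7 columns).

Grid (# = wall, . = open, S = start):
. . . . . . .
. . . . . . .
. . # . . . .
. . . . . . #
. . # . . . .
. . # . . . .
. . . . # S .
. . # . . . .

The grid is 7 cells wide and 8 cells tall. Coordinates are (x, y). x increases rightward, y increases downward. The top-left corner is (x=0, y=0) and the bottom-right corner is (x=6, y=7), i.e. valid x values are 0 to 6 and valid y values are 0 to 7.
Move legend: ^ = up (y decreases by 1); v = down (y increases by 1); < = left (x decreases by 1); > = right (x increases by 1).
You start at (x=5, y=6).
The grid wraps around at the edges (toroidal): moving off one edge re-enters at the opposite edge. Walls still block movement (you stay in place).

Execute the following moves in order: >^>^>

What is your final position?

Start: (x=5, y=6)
  > (right): (x=5, y=6) -> (x=6, y=6)
  ^ (up): (x=6, y=6) -> (x=6, y=5)
  > (right): (x=6, y=5) -> (x=0, y=5)
  ^ (up): (x=0, y=5) -> (x=0, y=4)
  > (right): (x=0, y=4) -> (x=1, y=4)
Final: (x=1, y=4)

Answer: Final position: (x=1, y=4)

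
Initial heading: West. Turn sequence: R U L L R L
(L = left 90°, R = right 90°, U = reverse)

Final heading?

Answer: Final heading: North

Derivation:
Start: West
  R (right (90° clockwise)) -> North
  U (U-turn (180°)) -> South
  L (left (90° counter-clockwise)) -> East
  L (left (90° counter-clockwise)) -> North
  R (right (90° clockwise)) -> East
  L (left (90° counter-clockwise)) -> North
Final: North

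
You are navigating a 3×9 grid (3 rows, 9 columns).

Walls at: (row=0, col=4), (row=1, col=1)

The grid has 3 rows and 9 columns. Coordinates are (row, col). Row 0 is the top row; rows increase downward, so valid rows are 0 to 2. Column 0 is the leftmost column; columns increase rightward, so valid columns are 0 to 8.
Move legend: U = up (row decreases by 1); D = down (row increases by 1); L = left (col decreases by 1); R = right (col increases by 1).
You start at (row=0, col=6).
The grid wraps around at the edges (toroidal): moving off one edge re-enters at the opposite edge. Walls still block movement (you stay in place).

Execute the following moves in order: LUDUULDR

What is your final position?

Start: (row=0, col=6)
  L (left): (row=0, col=6) -> (row=0, col=5)
  U (up): (row=0, col=5) -> (row=2, col=5)
  D (down): (row=2, col=5) -> (row=0, col=5)
  U (up): (row=0, col=5) -> (row=2, col=5)
  U (up): (row=2, col=5) -> (row=1, col=5)
  L (left): (row=1, col=5) -> (row=1, col=4)
  D (down): (row=1, col=4) -> (row=2, col=4)
  R (right): (row=2, col=4) -> (row=2, col=5)
Final: (row=2, col=5)

Answer: Final position: (row=2, col=5)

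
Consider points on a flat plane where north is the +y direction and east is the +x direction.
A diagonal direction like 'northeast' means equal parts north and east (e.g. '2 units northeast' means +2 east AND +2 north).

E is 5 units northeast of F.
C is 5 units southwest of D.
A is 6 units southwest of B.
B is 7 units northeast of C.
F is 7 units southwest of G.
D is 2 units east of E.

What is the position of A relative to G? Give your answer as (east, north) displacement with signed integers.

Answer: A is at (east=-4, north=-6) relative to G.

Derivation:
Place G at the origin (east=0, north=0).
  F is 7 units southwest of G: delta (east=-7, north=-7); F at (east=-7, north=-7).
  E is 5 units northeast of F: delta (east=+5, north=+5); E at (east=-2, north=-2).
  D is 2 units east of E: delta (east=+2, north=+0); D at (east=0, north=-2).
  C is 5 units southwest of D: delta (east=-5, north=-5); C at (east=-5, north=-7).
  B is 7 units northeast of C: delta (east=+7, north=+7); B at (east=2, north=0).
  A is 6 units southwest of B: delta (east=-6, north=-6); A at (east=-4, north=-6).
Therefore A relative to G: (east=-4, north=-6).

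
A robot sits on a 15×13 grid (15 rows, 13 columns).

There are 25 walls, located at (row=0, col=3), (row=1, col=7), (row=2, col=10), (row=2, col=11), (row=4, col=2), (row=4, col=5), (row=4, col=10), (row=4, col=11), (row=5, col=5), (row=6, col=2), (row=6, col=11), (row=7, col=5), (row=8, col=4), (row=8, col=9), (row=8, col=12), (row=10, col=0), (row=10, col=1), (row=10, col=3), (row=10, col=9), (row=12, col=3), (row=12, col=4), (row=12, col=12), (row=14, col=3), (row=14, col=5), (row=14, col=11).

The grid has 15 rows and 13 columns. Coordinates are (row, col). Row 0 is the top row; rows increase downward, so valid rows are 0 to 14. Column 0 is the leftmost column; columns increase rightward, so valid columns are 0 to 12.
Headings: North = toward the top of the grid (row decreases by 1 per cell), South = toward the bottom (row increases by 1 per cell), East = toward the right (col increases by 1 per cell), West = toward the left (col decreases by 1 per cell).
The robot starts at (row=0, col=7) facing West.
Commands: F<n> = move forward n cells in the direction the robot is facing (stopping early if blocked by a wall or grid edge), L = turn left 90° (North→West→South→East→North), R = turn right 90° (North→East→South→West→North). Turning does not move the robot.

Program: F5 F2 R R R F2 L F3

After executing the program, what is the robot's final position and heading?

Start: (row=0, col=7), facing West
  F5: move forward 3/5 (blocked), now at (row=0, col=4)
  F2: move forward 0/2 (blocked), now at (row=0, col=4)
  R: turn right, now facing North
  R: turn right, now facing East
  R: turn right, now facing South
  F2: move forward 2, now at (row=2, col=4)
  L: turn left, now facing East
  F3: move forward 3, now at (row=2, col=7)
Final: (row=2, col=7), facing East

Answer: Final position: (row=2, col=7), facing East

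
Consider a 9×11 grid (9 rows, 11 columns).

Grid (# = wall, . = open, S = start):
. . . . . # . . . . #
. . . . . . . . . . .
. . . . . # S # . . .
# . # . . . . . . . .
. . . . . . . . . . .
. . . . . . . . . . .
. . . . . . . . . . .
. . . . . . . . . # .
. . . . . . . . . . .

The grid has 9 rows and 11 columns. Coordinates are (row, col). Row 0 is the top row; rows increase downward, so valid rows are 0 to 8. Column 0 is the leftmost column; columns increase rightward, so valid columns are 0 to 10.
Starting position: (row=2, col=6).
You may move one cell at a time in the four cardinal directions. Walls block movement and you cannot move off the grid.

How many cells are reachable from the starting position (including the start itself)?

BFS flood-fill from (row=2, col=6):
  Distance 0: (row=2, col=6)
  Distance 1: (row=1, col=6), (row=3, col=6)
  Distance 2: (row=0, col=6), (row=1, col=5), (row=1, col=7), (row=3, col=5), (row=3, col=7), (row=4, col=6)
  Distance 3: (row=0, col=7), (row=1, col=4), (row=1, col=8), (row=3, col=4), (row=3, col=8), (row=4, col=5), (row=4, col=7), (row=5, col=6)
  Distance 4: (row=0, col=4), (row=0, col=8), (row=1, col=3), (row=1, col=9), (row=2, col=4), (row=2, col=8), (row=3, col=3), (row=3, col=9), (row=4, col=4), (row=4, col=8), (row=5, col=5), (row=5, col=7), (row=6, col=6)
  Distance 5: (row=0, col=3), (row=0, col=9), (row=1, col=2), (row=1, col=10), (row=2, col=3), (row=2, col=9), (row=3, col=10), (row=4, col=3), (row=4, col=9), (row=5, col=4), (row=5, col=8), (row=6, col=5), (row=6, col=7), (row=7, col=6)
  Distance 6: (row=0, col=2), (row=1, col=1), (row=2, col=2), (row=2, col=10), (row=4, col=2), (row=4, col=10), (row=5, col=3), (row=5, col=9), (row=6, col=4), (row=6, col=8), (row=7, col=5), (row=7, col=7), (row=8, col=6)
  Distance 7: (row=0, col=1), (row=1, col=0), (row=2, col=1), (row=4, col=1), (row=5, col=2), (row=5, col=10), (row=6, col=3), (row=6, col=9), (row=7, col=4), (row=7, col=8), (row=8, col=5), (row=8, col=7)
  Distance 8: (row=0, col=0), (row=2, col=0), (row=3, col=1), (row=4, col=0), (row=5, col=1), (row=6, col=2), (row=6, col=10), (row=7, col=3), (row=8, col=4), (row=8, col=8)
  Distance 9: (row=5, col=0), (row=6, col=1), (row=7, col=2), (row=7, col=10), (row=8, col=3), (row=8, col=9)
  Distance 10: (row=6, col=0), (row=7, col=1), (row=8, col=2), (row=8, col=10)
  Distance 11: (row=7, col=0), (row=8, col=1)
  Distance 12: (row=8, col=0)
Total reachable: 92 (grid has 92 open cells total)

Answer: Reachable cells: 92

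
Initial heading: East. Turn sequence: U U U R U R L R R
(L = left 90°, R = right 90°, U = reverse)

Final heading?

Start: East
  U (U-turn (180°)) -> West
  U (U-turn (180°)) -> East
  U (U-turn (180°)) -> West
  R (right (90° clockwise)) -> North
  U (U-turn (180°)) -> South
  R (right (90° clockwise)) -> West
  L (left (90° counter-clockwise)) -> South
  R (right (90° clockwise)) -> West
  R (right (90° clockwise)) -> North
Final: North

Answer: Final heading: North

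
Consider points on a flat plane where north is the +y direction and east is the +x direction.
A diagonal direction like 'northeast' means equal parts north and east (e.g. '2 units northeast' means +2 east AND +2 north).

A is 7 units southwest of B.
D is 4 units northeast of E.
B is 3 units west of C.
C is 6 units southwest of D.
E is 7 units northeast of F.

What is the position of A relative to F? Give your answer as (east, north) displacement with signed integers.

Answer: A is at (east=-5, north=-2) relative to F.

Derivation:
Place F at the origin (east=0, north=0).
  E is 7 units northeast of F: delta (east=+7, north=+7); E at (east=7, north=7).
  D is 4 units northeast of E: delta (east=+4, north=+4); D at (east=11, north=11).
  C is 6 units southwest of D: delta (east=-6, north=-6); C at (east=5, north=5).
  B is 3 units west of C: delta (east=-3, north=+0); B at (east=2, north=5).
  A is 7 units southwest of B: delta (east=-7, north=-7); A at (east=-5, north=-2).
Therefore A relative to F: (east=-5, north=-2).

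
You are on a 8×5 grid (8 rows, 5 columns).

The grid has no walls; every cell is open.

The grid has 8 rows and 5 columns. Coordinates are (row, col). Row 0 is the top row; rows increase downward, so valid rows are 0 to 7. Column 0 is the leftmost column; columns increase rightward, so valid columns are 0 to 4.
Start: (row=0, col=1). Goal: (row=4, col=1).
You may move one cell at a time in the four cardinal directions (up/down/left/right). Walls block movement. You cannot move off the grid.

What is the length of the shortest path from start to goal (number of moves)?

Answer: Shortest path length: 4

Derivation:
BFS from (row=0, col=1) until reaching (row=4, col=1):
  Distance 0: (row=0, col=1)
  Distance 1: (row=0, col=0), (row=0, col=2), (row=1, col=1)
  Distance 2: (row=0, col=3), (row=1, col=0), (row=1, col=2), (row=2, col=1)
  Distance 3: (row=0, col=4), (row=1, col=3), (row=2, col=0), (row=2, col=2), (row=3, col=1)
  Distance 4: (row=1, col=4), (row=2, col=3), (row=3, col=0), (row=3, col=2), (row=4, col=1)  <- goal reached here
One shortest path (4 moves): (row=0, col=1) -> (row=1, col=1) -> (row=2, col=1) -> (row=3, col=1) -> (row=4, col=1)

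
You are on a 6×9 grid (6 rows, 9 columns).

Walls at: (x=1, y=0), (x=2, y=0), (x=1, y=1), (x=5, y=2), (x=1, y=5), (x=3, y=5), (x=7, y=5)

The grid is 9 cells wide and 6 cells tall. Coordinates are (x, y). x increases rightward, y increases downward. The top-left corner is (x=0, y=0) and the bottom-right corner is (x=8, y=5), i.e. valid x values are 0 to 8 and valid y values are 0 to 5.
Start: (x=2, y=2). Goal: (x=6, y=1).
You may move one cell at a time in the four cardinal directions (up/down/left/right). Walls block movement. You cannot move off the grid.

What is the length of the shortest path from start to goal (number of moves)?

BFS from (x=2, y=2) until reaching (x=6, y=1):
  Distance 0: (x=2, y=2)
  Distance 1: (x=2, y=1), (x=1, y=2), (x=3, y=2), (x=2, y=3)
  Distance 2: (x=3, y=1), (x=0, y=2), (x=4, y=2), (x=1, y=3), (x=3, y=3), (x=2, y=4)
  Distance 3: (x=3, y=0), (x=0, y=1), (x=4, y=1), (x=0, y=3), (x=4, y=3), (x=1, y=4), (x=3, y=4), (x=2, y=5)
  Distance 4: (x=0, y=0), (x=4, y=0), (x=5, y=1), (x=5, y=3), (x=0, y=4), (x=4, y=4)
  Distance 5: (x=5, y=0), (x=6, y=1), (x=6, y=3), (x=5, y=4), (x=0, y=5), (x=4, y=5)  <- goal reached here
One shortest path (5 moves): (x=2, y=2) -> (x=3, y=2) -> (x=4, y=2) -> (x=4, y=1) -> (x=5, y=1) -> (x=6, y=1)

Answer: Shortest path length: 5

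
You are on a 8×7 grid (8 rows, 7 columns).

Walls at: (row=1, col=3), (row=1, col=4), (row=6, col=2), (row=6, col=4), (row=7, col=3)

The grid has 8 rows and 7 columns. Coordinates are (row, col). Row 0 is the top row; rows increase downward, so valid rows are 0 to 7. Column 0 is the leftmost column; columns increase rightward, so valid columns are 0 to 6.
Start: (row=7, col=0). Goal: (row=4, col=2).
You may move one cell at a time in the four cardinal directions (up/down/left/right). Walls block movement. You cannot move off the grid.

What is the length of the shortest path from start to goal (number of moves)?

BFS from (row=7, col=0) until reaching (row=4, col=2):
  Distance 0: (row=7, col=0)
  Distance 1: (row=6, col=0), (row=7, col=1)
  Distance 2: (row=5, col=0), (row=6, col=1), (row=7, col=2)
  Distance 3: (row=4, col=0), (row=5, col=1)
  Distance 4: (row=3, col=0), (row=4, col=1), (row=5, col=2)
  Distance 5: (row=2, col=0), (row=3, col=1), (row=4, col=2), (row=5, col=3)  <- goal reached here
One shortest path (5 moves): (row=7, col=0) -> (row=7, col=1) -> (row=6, col=1) -> (row=5, col=1) -> (row=5, col=2) -> (row=4, col=2)

Answer: Shortest path length: 5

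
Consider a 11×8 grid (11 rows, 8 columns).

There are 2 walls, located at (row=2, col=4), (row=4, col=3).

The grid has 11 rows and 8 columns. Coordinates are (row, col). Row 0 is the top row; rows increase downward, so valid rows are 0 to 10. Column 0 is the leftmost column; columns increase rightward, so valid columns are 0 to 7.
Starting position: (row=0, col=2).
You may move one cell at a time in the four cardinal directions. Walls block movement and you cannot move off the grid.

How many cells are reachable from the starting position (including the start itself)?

BFS flood-fill from (row=0, col=2):
  Distance 0: (row=0, col=2)
  Distance 1: (row=0, col=1), (row=0, col=3), (row=1, col=2)
  Distance 2: (row=0, col=0), (row=0, col=4), (row=1, col=1), (row=1, col=3), (row=2, col=2)
  Distance 3: (row=0, col=5), (row=1, col=0), (row=1, col=4), (row=2, col=1), (row=2, col=3), (row=3, col=2)
  Distance 4: (row=0, col=6), (row=1, col=5), (row=2, col=0), (row=3, col=1), (row=3, col=3), (row=4, col=2)
  Distance 5: (row=0, col=7), (row=1, col=6), (row=2, col=5), (row=3, col=0), (row=3, col=4), (row=4, col=1), (row=5, col=2)
  Distance 6: (row=1, col=7), (row=2, col=6), (row=3, col=5), (row=4, col=0), (row=4, col=4), (row=5, col=1), (row=5, col=3), (row=6, col=2)
  Distance 7: (row=2, col=7), (row=3, col=6), (row=4, col=5), (row=5, col=0), (row=5, col=4), (row=6, col=1), (row=6, col=3), (row=7, col=2)
  Distance 8: (row=3, col=7), (row=4, col=6), (row=5, col=5), (row=6, col=0), (row=6, col=4), (row=7, col=1), (row=7, col=3), (row=8, col=2)
  Distance 9: (row=4, col=7), (row=5, col=6), (row=6, col=5), (row=7, col=0), (row=7, col=4), (row=8, col=1), (row=8, col=3), (row=9, col=2)
  Distance 10: (row=5, col=7), (row=6, col=6), (row=7, col=5), (row=8, col=0), (row=8, col=4), (row=9, col=1), (row=9, col=3), (row=10, col=2)
  Distance 11: (row=6, col=7), (row=7, col=6), (row=8, col=5), (row=9, col=0), (row=9, col=4), (row=10, col=1), (row=10, col=3)
  Distance 12: (row=7, col=7), (row=8, col=6), (row=9, col=5), (row=10, col=0), (row=10, col=4)
  Distance 13: (row=8, col=7), (row=9, col=6), (row=10, col=5)
  Distance 14: (row=9, col=7), (row=10, col=6)
  Distance 15: (row=10, col=7)
Total reachable: 86 (grid has 86 open cells total)

Answer: Reachable cells: 86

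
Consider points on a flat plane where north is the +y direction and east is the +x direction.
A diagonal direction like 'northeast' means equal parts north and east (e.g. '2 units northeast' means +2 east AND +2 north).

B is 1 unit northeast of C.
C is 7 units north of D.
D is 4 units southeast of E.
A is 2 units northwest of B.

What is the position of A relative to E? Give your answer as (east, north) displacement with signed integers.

Answer: A is at (east=3, north=6) relative to E.

Derivation:
Place E at the origin (east=0, north=0).
  D is 4 units southeast of E: delta (east=+4, north=-4); D at (east=4, north=-4).
  C is 7 units north of D: delta (east=+0, north=+7); C at (east=4, north=3).
  B is 1 unit northeast of C: delta (east=+1, north=+1); B at (east=5, north=4).
  A is 2 units northwest of B: delta (east=-2, north=+2); A at (east=3, north=6).
Therefore A relative to E: (east=3, north=6).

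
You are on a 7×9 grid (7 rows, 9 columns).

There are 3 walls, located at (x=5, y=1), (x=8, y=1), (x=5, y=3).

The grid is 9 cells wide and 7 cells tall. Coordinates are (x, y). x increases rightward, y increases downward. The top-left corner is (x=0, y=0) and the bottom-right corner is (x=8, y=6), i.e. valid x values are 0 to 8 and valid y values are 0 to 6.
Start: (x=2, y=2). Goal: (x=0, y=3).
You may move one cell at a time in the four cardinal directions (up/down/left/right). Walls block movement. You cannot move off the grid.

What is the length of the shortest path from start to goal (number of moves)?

Answer: Shortest path length: 3

Derivation:
BFS from (x=2, y=2) until reaching (x=0, y=3):
  Distance 0: (x=2, y=2)
  Distance 1: (x=2, y=1), (x=1, y=2), (x=3, y=2), (x=2, y=3)
  Distance 2: (x=2, y=0), (x=1, y=1), (x=3, y=1), (x=0, y=2), (x=4, y=2), (x=1, y=3), (x=3, y=3), (x=2, y=4)
  Distance 3: (x=1, y=0), (x=3, y=0), (x=0, y=1), (x=4, y=1), (x=5, y=2), (x=0, y=3), (x=4, y=3), (x=1, y=4), (x=3, y=4), (x=2, y=5)  <- goal reached here
One shortest path (3 moves): (x=2, y=2) -> (x=1, y=2) -> (x=0, y=2) -> (x=0, y=3)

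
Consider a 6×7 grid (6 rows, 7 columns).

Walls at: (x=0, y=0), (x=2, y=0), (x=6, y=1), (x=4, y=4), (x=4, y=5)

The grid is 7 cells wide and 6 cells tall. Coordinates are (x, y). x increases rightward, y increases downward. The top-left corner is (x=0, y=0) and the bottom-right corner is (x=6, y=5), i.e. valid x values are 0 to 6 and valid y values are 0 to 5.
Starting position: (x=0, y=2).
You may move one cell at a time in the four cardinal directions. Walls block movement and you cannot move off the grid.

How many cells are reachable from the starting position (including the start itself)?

BFS flood-fill from (x=0, y=2):
  Distance 0: (x=0, y=2)
  Distance 1: (x=0, y=1), (x=1, y=2), (x=0, y=3)
  Distance 2: (x=1, y=1), (x=2, y=2), (x=1, y=3), (x=0, y=4)
  Distance 3: (x=1, y=0), (x=2, y=1), (x=3, y=2), (x=2, y=3), (x=1, y=4), (x=0, y=5)
  Distance 4: (x=3, y=1), (x=4, y=2), (x=3, y=3), (x=2, y=4), (x=1, y=5)
  Distance 5: (x=3, y=0), (x=4, y=1), (x=5, y=2), (x=4, y=3), (x=3, y=4), (x=2, y=5)
  Distance 6: (x=4, y=0), (x=5, y=1), (x=6, y=2), (x=5, y=3), (x=3, y=5)
  Distance 7: (x=5, y=0), (x=6, y=3), (x=5, y=4)
  Distance 8: (x=6, y=0), (x=6, y=4), (x=5, y=5)
  Distance 9: (x=6, y=5)
Total reachable: 37 (grid has 37 open cells total)

Answer: Reachable cells: 37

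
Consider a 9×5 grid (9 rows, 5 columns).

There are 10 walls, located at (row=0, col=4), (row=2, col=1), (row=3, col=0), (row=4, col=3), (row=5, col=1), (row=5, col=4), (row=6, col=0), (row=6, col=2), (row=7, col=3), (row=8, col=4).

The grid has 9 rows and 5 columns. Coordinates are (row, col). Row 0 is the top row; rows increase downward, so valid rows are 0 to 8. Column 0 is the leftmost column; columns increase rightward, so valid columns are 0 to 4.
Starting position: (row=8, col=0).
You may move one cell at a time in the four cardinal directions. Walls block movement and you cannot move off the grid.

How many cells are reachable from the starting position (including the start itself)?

BFS flood-fill from (row=8, col=0):
  Distance 0: (row=8, col=0)
  Distance 1: (row=7, col=0), (row=8, col=1)
  Distance 2: (row=7, col=1), (row=8, col=2)
  Distance 3: (row=6, col=1), (row=7, col=2), (row=8, col=3)
Total reachable: 8 (grid has 35 open cells total)

Answer: Reachable cells: 8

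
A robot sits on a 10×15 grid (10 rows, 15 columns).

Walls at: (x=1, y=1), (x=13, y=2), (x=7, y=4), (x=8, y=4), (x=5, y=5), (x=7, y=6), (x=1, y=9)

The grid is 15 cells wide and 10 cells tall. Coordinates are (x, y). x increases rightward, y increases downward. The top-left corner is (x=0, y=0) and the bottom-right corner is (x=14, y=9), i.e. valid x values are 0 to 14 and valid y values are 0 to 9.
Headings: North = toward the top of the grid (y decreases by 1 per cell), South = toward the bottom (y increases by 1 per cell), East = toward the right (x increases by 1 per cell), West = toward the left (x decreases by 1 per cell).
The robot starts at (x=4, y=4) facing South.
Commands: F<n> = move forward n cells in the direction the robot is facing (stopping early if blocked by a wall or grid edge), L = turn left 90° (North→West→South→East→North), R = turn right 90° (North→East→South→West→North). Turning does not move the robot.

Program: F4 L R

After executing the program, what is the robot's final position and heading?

Start: (x=4, y=4), facing South
  F4: move forward 4, now at (x=4, y=8)
  L: turn left, now facing East
  R: turn right, now facing South
Final: (x=4, y=8), facing South

Answer: Final position: (x=4, y=8), facing South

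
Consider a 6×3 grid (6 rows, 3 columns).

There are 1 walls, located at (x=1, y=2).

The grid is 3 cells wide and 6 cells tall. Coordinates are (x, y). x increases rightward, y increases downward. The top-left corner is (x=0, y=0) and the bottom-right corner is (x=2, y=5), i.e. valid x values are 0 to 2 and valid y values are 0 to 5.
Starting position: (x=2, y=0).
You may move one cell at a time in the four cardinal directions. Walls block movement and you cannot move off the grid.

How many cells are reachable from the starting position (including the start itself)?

Answer: Reachable cells: 17

Derivation:
BFS flood-fill from (x=2, y=0):
  Distance 0: (x=2, y=0)
  Distance 1: (x=1, y=0), (x=2, y=1)
  Distance 2: (x=0, y=0), (x=1, y=1), (x=2, y=2)
  Distance 3: (x=0, y=1), (x=2, y=3)
  Distance 4: (x=0, y=2), (x=1, y=3), (x=2, y=4)
  Distance 5: (x=0, y=3), (x=1, y=4), (x=2, y=5)
  Distance 6: (x=0, y=4), (x=1, y=5)
  Distance 7: (x=0, y=5)
Total reachable: 17 (grid has 17 open cells total)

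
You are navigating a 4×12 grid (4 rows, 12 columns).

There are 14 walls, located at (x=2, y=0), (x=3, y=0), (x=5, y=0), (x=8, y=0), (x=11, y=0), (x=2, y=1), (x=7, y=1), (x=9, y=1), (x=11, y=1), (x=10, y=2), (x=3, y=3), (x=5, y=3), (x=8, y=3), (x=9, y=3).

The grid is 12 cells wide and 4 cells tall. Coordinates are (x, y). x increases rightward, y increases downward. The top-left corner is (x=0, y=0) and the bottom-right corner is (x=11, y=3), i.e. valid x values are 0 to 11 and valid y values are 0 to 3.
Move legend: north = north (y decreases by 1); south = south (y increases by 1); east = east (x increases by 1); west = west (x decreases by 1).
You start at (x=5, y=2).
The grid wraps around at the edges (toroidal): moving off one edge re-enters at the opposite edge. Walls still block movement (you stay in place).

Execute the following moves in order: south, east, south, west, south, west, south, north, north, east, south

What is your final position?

Answer: Final position: (x=7, y=0)

Derivation:
Start: (x=5, y=2)
  south (south): blocked, stay at (x=5, y=2)
  east (east): (x=5, y=2) -> (x=6, y=2)
  south (south): (x=6, y=2) -> (x=6, y=3)
  west (west): blocked, stay at (x=6, y=3)
  south (south): (x=6, y=3) -> (x=6, y=0)
  west (west): blocked, stay at (x=6, y=0)
  south (south): (x=6, y=0) -> (x=6, y=1)
  north (north): (x=6, y=1) -> (x=6, y=0)
  north (north): (x=6, y=0) -> (x=6, y=3)
  east (east): (x=6, y=3) -> (x=7, y=3)
  south (south): (x=7, y=3) -> (x=7, y=0)
Final: (x=7, y=0)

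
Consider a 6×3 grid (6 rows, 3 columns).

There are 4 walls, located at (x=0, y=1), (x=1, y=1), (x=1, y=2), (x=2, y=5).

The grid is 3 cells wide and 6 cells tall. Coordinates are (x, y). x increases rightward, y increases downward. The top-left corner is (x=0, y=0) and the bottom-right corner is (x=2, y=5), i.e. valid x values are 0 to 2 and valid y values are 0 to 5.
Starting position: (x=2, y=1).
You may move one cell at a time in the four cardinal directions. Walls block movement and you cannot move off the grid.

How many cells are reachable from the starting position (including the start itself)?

BFS flood-fill from (x=2, y=1):
  Distance 0: (x=2, y=1)
  Distance 1: (x=2, y=0), (x=2, y=2)
  Distance 2: (x=1, y=0), (x=2, y=3)
  Distance 3: (x=0, y=0), (x=1, y=3), (x=2, y=4)
  Distance 4: (x=0, y=3), (x=1, y=4)
  Distance 5: (x=0, y=2), (x=0, y=4), (x=1, y=5)
  Distance 6: (x=0, y=5)
Total reachable: 14 (grid has 14 open cells total)

Answer: Reachable cells: 14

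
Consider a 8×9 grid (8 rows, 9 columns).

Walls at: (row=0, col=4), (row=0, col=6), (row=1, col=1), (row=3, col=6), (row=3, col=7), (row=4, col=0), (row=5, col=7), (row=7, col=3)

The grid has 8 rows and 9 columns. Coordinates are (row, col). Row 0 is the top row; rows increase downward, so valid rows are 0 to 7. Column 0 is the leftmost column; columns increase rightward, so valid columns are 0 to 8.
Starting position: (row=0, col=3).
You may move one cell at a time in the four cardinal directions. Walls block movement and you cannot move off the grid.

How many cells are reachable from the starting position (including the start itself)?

Answer: Reachable cells: 64

Derivation:
BFS flood-fill from (row=0, col=3):
  Distance 0: (row=0, col=3)
  Distance 1: (row=0, col=2), (row=1, col=3)
  Distance 2: (row=0, col=1), (row=1, col=2), (row=1, col=4), (row=2, col=3)
  Distance 3: (row=0, col=0), (row=1, col=5), (row=2, col=2), (row=2, col=4), (row=3, col=3)
  Distance 4: (row=0, col=5), (row=1, col=0), (row=1, col=6), (row=2, col=1), (row=2, col=5), (row=3, col=2), (row=3, col=4), (row=4, col=3)
  Distance 5: (row=1, col=7), (row=2, col=0), (row=2, col=6), (row=3, col=1), (row=3, col=5), (row=4, col=2), (row=4, col=4), (row=5, col=3)
  Distance 6: (row=0, col=7), (row=1, col=8), (row=2, col=7), (row=3, col=0), (row=4, col=1), (row=4, col=5), (row=5, col=2), (row=5, col=4), (row=6, col=3)
  Distance 7: (row=0, col=8), (row=2, col=8), (row=4, col=6), (row=5, col=1), (row=5, col=5), (row=6, col=2), (row=6, col=4)
  Distance 8: (row=3, col=8), (row=4, col=7), (row=5, col=0), (row=5, col=6), (row=6, col=1), (row=6, col=5), (row=7, col=2), (row=7, col=4)
  Distance 9: (row=4, col=8), (row=6, col=0), (row=6, col=6), (row=7, col=1), (row=7, col=5)
  Distance 10: (row=5, col=8), (row=6, col=7), (row=7, col=0), (row=7, col=6)
  Distance 11: (row=6, col=8), (row=7, col=7)
  Distance 12: (row=7, col=8)
Total reachable: 64 (grid has 64 open cells total)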